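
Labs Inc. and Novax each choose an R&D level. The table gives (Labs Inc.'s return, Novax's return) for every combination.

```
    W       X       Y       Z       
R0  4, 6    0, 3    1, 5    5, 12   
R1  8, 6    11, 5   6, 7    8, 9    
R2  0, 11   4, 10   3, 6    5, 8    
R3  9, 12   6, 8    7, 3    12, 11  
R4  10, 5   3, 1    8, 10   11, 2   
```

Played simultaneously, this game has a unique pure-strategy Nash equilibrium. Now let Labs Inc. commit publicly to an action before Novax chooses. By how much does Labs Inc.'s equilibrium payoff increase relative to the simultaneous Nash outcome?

Novax best-responds to each possible Labs Inc. move:
- R0: BR = Z, leader payoff 5.
- R1: BR = Z, leader payoff 8.
- R2: BR = W, leader payoff 0.
- R3: BR = W, leader payoff 9.
- R4: BR = Y, leader payoff 8.
Among 5, 8, 0, 9, 8, the best is 9 at R3. Subgame-perfect outcome: (R3, W) with payoffs (9, 12).
For the simultaneous game, intersect best replies.
Labs Inc.'s best replies: W→R4; X→R1; Y→R4; Z→R3.
Novax's best replies: R0→Z; R1→Z; R2→W; R3→W; R4→Y.
Only (R4, Y) has each player best-responding; Nash payoffs (8, 10).
Labs Inc.'s commitment gain: 9 − 8 = 1.

1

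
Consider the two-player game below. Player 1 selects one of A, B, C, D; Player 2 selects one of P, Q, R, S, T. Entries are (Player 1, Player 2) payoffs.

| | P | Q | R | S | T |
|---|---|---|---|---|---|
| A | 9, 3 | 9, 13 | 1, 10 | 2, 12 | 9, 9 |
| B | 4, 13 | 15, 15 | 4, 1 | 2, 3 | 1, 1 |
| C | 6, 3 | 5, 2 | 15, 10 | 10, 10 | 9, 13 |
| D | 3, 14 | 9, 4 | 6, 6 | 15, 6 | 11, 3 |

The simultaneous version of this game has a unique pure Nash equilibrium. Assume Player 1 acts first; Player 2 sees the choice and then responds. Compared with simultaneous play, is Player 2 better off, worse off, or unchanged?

Work backward from Player 2's decision.
- A → Player 2 plays Q (best of 3, 13, 10, 12, 9); Player 1 gets 9.
- B → Player 2 plays Q (best of 13, 15, 1, 3, 1); Player 1 gets 15.
- C → Player 2 plays T (best of 3, 2, 10, 10, 13); Player 1 gets 9.
- D → Player 2 plays P (best of 14, 4, 6, 6, 3); Player 1 gets 3.
Among 9, 15, 9, 3, the best is 15 at B. Subgame-perfect outcome: (B, Q) with payoffs (15, 15).
Now find the simultaneous Nash equilibrium.
Player 1's best replies: P→A; Q→B; R→C; S→D; T→D.
Player 2's best replies: A→Q; B→Q; C→T; D→P.
The unique mutual best reply is (B, Q), giving (15, 15).
Player 2 earns 15 sequentially versus 15 at the Nash outcome: unchanged.

unchanged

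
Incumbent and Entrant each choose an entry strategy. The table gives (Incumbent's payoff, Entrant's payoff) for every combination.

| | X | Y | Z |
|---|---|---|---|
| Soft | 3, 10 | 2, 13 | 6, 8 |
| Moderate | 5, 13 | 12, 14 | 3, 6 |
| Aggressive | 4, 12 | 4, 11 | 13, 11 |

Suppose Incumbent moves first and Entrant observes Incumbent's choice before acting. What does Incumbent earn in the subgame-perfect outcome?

Backward induction with Incumbent moving first.
- Soft: BR = Y, leader payoff 2.
- Moderate: BR = Y, leader payoff 12.
- Aggressive: BR = X, leader payoff 4.
Maximizing over 2, 12, 4, Incumbent chooses Moderate. Subgame-perfect outcome: (Moderate, Y) with payoffs (12, 14).

12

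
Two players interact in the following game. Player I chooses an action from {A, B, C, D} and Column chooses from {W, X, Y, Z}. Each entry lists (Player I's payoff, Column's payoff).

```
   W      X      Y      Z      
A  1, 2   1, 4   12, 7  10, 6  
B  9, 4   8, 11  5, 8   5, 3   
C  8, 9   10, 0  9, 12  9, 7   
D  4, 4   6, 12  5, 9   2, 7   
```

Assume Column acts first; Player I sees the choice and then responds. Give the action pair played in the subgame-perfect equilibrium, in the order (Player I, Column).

(A, Y)

Solve by backward induction (Column leads).
- W → Player I plays B (best of 1, 9, 8, 4); Column gets 4.
- X → Player I plays C (best of 1, 8, 10, 6); Column gets 0.
- Y → Player I plays A (best of 12, 5, 9, 5); Column gets 7.
- Z → Player I plays A (best of 10, 5, 9, 2); Column gets 6.
Column's induced payoffs are 4, 0, 7, 6, so Column commits to Y. Subgame-perfect outcome: (A, Y) with payoffs (12, 7).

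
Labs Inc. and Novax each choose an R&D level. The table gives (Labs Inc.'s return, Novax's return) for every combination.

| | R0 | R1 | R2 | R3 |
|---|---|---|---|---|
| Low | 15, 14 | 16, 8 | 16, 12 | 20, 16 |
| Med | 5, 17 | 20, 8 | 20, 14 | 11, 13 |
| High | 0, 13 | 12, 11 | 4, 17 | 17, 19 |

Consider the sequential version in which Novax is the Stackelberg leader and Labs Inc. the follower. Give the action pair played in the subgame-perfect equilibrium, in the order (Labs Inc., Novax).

(Low, R3)

Solve by backward induction (Novax leads).
- R0: Labs Inc. compares 15, 5, 0 and picks Low; Novax would get 14.
- R1: Labs Inc. compares 16, 20, 12 and picks Med; Novax would get 8.
- R2: Labs Inc. compares 16, 20, 4 and picks Med; Novax would get 14.
- R3: Labs Inc. compares 20, 11, 17 and picks Low; Novax would get 16.
Novax's induced payoffs are 14, 8, 14, 16, so Novax commits to R3. Subgame-perfect outcome: (Low, R3) with payoffs (20, 16).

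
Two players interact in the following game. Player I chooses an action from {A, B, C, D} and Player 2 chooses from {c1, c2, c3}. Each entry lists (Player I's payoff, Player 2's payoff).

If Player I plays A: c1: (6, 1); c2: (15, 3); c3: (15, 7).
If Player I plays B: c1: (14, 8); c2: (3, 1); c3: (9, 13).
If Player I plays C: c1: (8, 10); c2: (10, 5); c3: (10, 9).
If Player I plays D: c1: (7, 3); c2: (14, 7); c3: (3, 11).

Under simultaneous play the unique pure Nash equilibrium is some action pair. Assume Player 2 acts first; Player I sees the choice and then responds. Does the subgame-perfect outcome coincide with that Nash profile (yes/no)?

no

Work backward from Player I's decision.
- c1 → Player I plays B (best of 6, 14, 8, 7); Player 2 gets 8.
- c2 → Player I plays A (best of 15, 3, 10, 14); Player 2 gets 3.
- c3 → Player I plays A (best of 15, 9, 10, 3); Player 2 gets 7.
Among 8, 3, 7, the best is 8 at c1. Subgame-perfect outcome: (B, c1) with payoffs (14, 8).
Under simultaneous play:
Player I's best replies: c1→B; c2→A; c3→A.
Player 2's best replies: A→c3; B→c3; C→c1; D→c3.
The unique mutual best reply is (A, c3), giving (15, 7).
Sequential outcome (B, c1) differs from the Nash profile (A, c3).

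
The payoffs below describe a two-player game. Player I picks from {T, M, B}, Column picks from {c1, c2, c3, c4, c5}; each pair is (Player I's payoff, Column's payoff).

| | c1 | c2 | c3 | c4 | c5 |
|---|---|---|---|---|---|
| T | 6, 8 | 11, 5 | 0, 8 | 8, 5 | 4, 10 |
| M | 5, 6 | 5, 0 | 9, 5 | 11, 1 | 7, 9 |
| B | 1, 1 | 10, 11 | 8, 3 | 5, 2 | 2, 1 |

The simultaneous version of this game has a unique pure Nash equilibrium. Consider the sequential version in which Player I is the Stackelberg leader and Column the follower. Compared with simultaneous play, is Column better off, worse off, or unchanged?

better off

Column best-responds to each possible Player I move:
- T → Column plays c5 (best of 8, 5, 8, 5, 10); Player I gets 4.
- M → Column plays c5 (best of 6, 0, 5, 1, 9); Player I gets 7.
- B → Column plays c2 (best of 1, 11, 3, 2, 1); Player I gets 10.
Player I's induced payoffs are 4, 7, 10, so Player I commits to B. Subgame-perfect outcome: (B, c2) with payoffs (10, 11).
For the simultaneous game, intersect best replies.
Player I's best replies: c1→T; c2→T; c3→M; c4→M; c5→M.
Column's best replies: T→c5; M→c5; B→c2.
The unique mutual best reply is (M, c5), giving (7, 9).
Column earns 11 sequentially versus 9 at the Nash outcome: better off.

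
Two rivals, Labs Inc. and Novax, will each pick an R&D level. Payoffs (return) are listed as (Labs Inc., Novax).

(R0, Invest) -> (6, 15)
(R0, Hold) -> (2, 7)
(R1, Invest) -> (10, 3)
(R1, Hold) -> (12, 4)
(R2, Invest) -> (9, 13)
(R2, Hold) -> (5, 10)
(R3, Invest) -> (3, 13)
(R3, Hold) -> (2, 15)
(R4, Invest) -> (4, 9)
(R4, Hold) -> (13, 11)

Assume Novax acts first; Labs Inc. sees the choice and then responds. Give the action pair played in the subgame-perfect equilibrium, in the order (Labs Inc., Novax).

(R4, Hold)

Backward induction with Novax moving first.
- Invest: BR = R1, leader payoff 3.
- Hold: BR = R4, leader payoff 11.
Maximizing over 3, 11, Novax chooses Hold. Subgame-perfect outcome: (R4, Hold) with payoffs (13, 11).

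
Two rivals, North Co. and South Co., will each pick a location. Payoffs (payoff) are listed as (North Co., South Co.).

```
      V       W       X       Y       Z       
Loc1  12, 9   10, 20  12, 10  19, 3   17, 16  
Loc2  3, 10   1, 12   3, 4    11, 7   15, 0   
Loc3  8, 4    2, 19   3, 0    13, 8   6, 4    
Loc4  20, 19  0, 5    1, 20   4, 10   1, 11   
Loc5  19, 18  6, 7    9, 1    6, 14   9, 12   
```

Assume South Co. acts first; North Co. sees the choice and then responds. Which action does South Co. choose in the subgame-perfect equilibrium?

North Co. best-responds to each possible South Co. move:
- V: BR = Loc4, leader payoff 19.
- W: BR = Loc1, leader payoff 20.
- X: BR = Loc1, leader payoff 10.
- Y: BR = Loc1, leader payoff 3.
- Z: BR = Loc1, leader payoff 16.
South Co.'s induced payoffs are 19, 20, 10, 3, 16, so South Co. commits to W. Subgame-perfect outcome: (Loc1, W) with payoffs (10, 20).

W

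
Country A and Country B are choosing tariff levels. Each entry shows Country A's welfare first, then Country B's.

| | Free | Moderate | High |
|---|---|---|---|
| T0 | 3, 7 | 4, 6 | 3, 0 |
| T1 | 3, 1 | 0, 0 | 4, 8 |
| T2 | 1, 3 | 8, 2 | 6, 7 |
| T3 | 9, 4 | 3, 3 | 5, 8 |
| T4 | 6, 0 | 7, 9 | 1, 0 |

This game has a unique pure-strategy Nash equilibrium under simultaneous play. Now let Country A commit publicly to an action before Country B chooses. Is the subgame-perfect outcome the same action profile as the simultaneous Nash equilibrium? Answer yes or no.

Backward induction with Country A moving first.
- T0 → Country B plays Free (best of 7, 6, 0); Country A gets 3.
- T1 → Country B plays High (best of 1, 0, 8); Country A gets 4.
- T2 → Country B plays High (best of 3, 2, 7); Country A gets 6.
- T3 → Country B plays High (best of 4, 3, 8); Country A gets 5.
- T4 → Country B plays Moderate (best of 0, 9, 0); Country A gets 7.
Among 3, 4, 6, 5, 7, the best is 7 at T4. Subgame-perfect outcome: (T4, Moderate) with payoffs (7, 9).
Now find the simultaneous Nash equilibrium.
Country A's best replies: Free→T3; Moderate→T2; High→T2.
Country B's best replies: T0→Free; T1→High; T2→High; T3→High; T4→Moderate.
Only (T2, High) has each player best-responding; Nash payoffs (6, 7).
Sequential outcome (T4, Moderate) differs from the Nash profile (T2, High).

no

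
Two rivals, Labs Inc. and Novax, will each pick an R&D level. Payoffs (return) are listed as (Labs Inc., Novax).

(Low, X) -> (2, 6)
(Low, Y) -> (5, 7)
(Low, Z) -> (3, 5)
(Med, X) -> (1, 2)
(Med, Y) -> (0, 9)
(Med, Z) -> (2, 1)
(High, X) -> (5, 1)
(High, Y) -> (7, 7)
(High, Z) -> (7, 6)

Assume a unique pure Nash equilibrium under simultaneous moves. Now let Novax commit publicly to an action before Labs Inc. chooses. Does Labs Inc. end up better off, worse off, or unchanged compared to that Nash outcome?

unchanged

Labs Inc. best-responds to each possible Novax move:
- X: Labs Inc. compares 2, 1, 5 and picks High; Novax would get 1.
- Y: Labs Inc. compares 5, 0, 7 and picks High; Novax would get 7.
- Z: Labs Inc. compares 3, 2, 7 and picks High; Novax would get 6.
Among 1, 7, 6, the best is 7 at Y. Subgame-perfect outcome: (High, Y) with payoffs (7, 7).
Under simultaneous play:
Labs Inc.'s best replies: X→High; Y→High; Z→High.
Novax's best replies: Low→Y; Med→Y; High→Y.
Only (High, Y) has each player best-responding; Nash payoffs (7, 7).
Labs Inc. earns 7 sequentially versus 7 at the Nash outcome: unchanged.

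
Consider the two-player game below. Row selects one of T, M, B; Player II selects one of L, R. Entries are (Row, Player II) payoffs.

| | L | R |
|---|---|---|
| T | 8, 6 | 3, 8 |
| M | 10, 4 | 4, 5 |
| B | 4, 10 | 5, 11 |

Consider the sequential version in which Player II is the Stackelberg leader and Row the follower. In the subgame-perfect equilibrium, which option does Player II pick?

R

Row best-responds to each possible Player II move:
- L: BR = M, leader payoff 4.
- R: BR = B, leader payoff 11.
Maximizing over 4, 11, Player II chooses R. Subgame-perfect outcome: (B, R) with payoffs (5, 11).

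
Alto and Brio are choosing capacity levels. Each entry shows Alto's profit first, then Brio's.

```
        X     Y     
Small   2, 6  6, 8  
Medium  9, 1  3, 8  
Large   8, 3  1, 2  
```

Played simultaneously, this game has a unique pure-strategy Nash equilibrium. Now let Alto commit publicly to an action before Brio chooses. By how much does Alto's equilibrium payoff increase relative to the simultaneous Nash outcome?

Solve by backward induction (Alto leads).
- Small: BR = Y, leader payoff 6.
- Medium: BR = Y, leader payoff 3.
- Large: BR = X, leader payoff 8.
Alto's induced payoffs are 6, 3, 8, so Alto commits to Large. Subgame-perfect outcome: (Large, X) with payoffs (8, 3).
Under simultaneous play:
Alto's best replies: X→Medium; Y→Small.
Brio's best replies: Small→Y; Medium→Y; Large→X.
Only (Small, Y) has each player best-responding; Nash payoffs (6, 8).
Alto's commitment gain: 8 − 6 = 2.

2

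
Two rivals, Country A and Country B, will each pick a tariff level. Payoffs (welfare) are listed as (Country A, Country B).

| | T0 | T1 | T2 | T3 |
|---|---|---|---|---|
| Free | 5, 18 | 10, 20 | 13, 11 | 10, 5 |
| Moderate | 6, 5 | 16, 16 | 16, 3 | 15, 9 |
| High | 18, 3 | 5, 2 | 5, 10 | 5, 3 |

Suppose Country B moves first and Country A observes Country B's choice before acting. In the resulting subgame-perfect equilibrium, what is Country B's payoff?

16

Solve by backward induction (Country B leads).
- T0 → Country A plays High (best of 5, 6, 18); Country B gets 3.
- T1 → Country A plays Moderate (best of 10, 16, 5); Country B gets 16.
- T2 → Country A plays Moderate (best of 13, 16, 5); Country B gets 3.
- T3 → Country A plays Moderate (best of 10, 15, 5); Country B gets 9.
Among 3, 16, 3, 9, the best is 16 at T1. Subgame-perfect outcome: (Moderate, T1) with payoffs (16, 16).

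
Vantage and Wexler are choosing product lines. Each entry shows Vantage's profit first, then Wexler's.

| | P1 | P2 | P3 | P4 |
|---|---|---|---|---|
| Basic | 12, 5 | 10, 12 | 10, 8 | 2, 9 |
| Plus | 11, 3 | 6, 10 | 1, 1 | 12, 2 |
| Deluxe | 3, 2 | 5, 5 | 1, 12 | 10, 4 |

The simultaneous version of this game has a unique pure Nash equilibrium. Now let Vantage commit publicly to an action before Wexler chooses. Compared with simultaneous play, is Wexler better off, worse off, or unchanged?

Wexler best-responds to each possible Vantage move:
- Basic → Wexler plays P2 (best of 5, 12, 8, 9); Vantage gets 10.
- Plus → Wexler plays P2 (best of 3, 10, 1, 2); Vantage gets 6.
- Deluxe → Wexler plays P3 (best of 2, 5, 12, 4); Vantage gets 1.
Vantage's induced payoffs are 10, 6, 1, so Vantage commits to Basic. Subgame-perfect outcome: (Basic, P2) with payoffs (10, 12).
For the simultaneous game, intersect best replies.
Vantage's best replies: P1→Basic; P2→Basic; P3→Basic; P4→Plus.
Wexler's best replies: Basic→P2; Plus→P2; Deluxe→P3.
The unique mutual best reply is (Basic, P2), giving (10, 12).
Wexler earns 12 sequentially versus 12 at the Nash outcome: unchanged.

unchanged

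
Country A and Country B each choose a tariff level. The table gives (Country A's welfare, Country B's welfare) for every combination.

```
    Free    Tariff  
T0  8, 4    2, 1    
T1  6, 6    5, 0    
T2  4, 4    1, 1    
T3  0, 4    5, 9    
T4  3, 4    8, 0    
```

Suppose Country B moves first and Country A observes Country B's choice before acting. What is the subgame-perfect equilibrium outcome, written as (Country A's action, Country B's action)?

(T0, Free)

Solve by backward induction (Country B leads).
- Free: BR = T0, leader payoff 4.
- Tariff: BR = T4, leader payoff 0.
Maximizing over 4, 0, Country B chooses Free. Subgame-perfect outcome: (T0, Free) with payoffs (8, 4).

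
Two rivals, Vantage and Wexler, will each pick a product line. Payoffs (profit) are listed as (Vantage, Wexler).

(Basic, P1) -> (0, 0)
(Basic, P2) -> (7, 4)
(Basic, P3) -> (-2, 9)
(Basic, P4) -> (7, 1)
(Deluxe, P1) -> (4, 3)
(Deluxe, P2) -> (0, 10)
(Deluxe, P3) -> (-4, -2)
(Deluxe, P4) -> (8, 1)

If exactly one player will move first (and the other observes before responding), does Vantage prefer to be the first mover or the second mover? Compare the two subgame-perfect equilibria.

first

If Vantage leads: Wexler's best replies are Basic→P3, Deluxe→P2; Vantage's induced payoffs -2, 0; outcome (Deluxe, P2), payoffs (0, 10).
If Wexler leads: Vantage's best replies are P1→Deluxe, P2→Basic, P3→Basic, P4→Deluxe; Wexler's induced payoffs 3, 4, 9, 1; outcome (Basic, P3), payoffs (-2, 9).
Vantage gets 0 moving first and -2 moving second, so Vantage prefers to move first.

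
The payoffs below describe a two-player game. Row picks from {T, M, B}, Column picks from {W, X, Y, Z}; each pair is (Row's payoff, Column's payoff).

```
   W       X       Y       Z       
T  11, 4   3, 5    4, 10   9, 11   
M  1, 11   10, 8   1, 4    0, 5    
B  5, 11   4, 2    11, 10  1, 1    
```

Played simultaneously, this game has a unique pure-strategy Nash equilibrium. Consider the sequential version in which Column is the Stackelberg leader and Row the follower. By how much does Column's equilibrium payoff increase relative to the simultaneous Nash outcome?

0

Backward induction with Column moving first.
- W → Row plays T (best of 11, 1, 5); Column gets 4.
- X → Row plays M (best of 3, 10, 4); Column gets 8.
- Y → Row plays B (best of 4, 1, 11); Column gets 10.
- Z → Row plays T (best of 9, 0, 1); Column gets 11.
Column's induced payoffs are 4, 8, 10, 11, so Column commits to Z. Subgame-perfect outcome: (T, Z) with payoffs (9, 11).
Now find the simultaneous Nash equilibrium.
Row's best replies: W→T; X→M; Y→B; Z→T.
Column's best replies: T→Z; M→W; B→W.
The unique mutual best reply is (T, Z), giving (9, 11).
Column's commitment gain: 11 − 11 = 0.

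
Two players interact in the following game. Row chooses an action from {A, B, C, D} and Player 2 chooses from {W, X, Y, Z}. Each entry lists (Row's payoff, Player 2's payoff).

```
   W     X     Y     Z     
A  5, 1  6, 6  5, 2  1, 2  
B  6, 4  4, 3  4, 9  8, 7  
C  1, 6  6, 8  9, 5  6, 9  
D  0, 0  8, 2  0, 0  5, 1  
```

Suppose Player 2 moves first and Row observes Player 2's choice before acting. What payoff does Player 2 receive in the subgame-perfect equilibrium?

7

Work backward from Row's decision.
- W → Row plays B (best of 5, 6, 1, 0); Player 2 gets 4.
- X → Row plays D (best of 6, 4, 6, 8); Player 2 gets 2.
- Y → Row plays C (best of 5, 4, 9, 0); Player 2 gets 5.
- Z → Row plays B (best of 1, 8, 6, 5); Player 2 gets 7.
Maximizing over 4, 2, 5, 7, Player 2 chooses Z. Subgame-perfect outcome: (B, Z) with payoffs (8, 7).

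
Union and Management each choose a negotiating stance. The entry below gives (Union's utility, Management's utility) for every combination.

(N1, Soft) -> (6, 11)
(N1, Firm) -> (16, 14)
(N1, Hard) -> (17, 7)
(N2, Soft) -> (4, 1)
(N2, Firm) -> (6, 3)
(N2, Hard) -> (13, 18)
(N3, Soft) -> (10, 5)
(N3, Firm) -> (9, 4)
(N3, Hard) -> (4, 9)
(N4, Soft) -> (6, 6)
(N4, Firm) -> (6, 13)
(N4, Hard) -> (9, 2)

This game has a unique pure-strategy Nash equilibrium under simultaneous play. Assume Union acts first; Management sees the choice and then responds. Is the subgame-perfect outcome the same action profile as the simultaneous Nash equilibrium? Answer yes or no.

Management best-responds to each possible Union move:
- N1: BR = Firm, leader payoff 16.
- N2: BR = Hard, leader payoff 13.
- N3: BR = Hard, leader payoff 4.
- N4: BR = Firm, leader payoff 6.
Among 16, 13, 4, 6, the best is 16 at N1. Subgame-perfect outcome: (N1, Firm) with payoffs (16, 14).
Now find the simultaneous Nash equilibrium.
Union's best replies: Soft→N3; Firm→N1; Hard→N1.
Management's best replies: N1→Firm; N2→Hard; N3→Hard; N4→Firm.
The unique mutual best reply is (N1, Firm), giving (16, 14).
Sequential outcome (N1, Firm) coincides with the Nash profile (N1, Firm).

yes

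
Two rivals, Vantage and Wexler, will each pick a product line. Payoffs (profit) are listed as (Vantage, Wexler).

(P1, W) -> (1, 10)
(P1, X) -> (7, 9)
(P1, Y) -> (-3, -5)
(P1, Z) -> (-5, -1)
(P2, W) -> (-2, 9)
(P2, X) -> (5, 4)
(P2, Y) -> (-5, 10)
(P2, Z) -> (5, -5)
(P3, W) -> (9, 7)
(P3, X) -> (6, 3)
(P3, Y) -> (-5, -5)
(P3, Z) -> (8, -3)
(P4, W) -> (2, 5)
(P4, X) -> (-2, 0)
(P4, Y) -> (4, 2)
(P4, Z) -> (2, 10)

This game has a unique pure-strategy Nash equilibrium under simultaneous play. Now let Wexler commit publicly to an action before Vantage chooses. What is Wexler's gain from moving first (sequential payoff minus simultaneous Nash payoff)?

Work backward from Vantage's decision.
- W: Vantage compares 1, -2, 9, 2 and picks P3; Wexler would get 7.
- X: Vantage compares 7, 5, 6, -2 and picks P1; Wexler would get 9.
- Y: Vantage compares -3, -5, -5, 4 and picks P4; Wexler would get 2.
- Z: Vantage compares -5, 5, 8, 2 and picks P3; Wexler would get -3.
Among 7, 9, 2, -3, the best is 9 at X. Subgame-perfect outcome: (P1, X) with payoffs (7, 9).
For the simultaneous game, intersect best replies.
Vantage's best replies: W→P3; X→P1; Y→P4; Z→P3.
Wexler's best replies: P1→W; P2→Y; P3→W; P4→Z.
Only (P3, W) has each player best-responding; Nash payoffs (9, 7).
Wexler's commitment gain: 9 − 7 = 2.

2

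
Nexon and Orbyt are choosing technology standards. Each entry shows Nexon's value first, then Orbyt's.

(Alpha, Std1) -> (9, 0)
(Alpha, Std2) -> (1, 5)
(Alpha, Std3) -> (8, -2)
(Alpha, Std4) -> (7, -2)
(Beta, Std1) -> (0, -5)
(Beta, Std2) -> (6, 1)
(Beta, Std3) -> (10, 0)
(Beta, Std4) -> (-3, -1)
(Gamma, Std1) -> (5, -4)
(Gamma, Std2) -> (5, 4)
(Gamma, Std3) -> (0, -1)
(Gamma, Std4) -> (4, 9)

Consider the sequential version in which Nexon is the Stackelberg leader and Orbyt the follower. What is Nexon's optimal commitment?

Orbyt best-responds to each possible Nexon move:
- Alpha: BR = Std2, leader payoff 1.
- Beta: BR = Std2, leader payoff 6.
- Gamma: BR = Std4, leader payoff 4.
Maximizing over 1, 6, 4, Nexon chooses Beta. Subgame-perfect outcome: (Beta, Std2) with payoffs (6, 1).

Beta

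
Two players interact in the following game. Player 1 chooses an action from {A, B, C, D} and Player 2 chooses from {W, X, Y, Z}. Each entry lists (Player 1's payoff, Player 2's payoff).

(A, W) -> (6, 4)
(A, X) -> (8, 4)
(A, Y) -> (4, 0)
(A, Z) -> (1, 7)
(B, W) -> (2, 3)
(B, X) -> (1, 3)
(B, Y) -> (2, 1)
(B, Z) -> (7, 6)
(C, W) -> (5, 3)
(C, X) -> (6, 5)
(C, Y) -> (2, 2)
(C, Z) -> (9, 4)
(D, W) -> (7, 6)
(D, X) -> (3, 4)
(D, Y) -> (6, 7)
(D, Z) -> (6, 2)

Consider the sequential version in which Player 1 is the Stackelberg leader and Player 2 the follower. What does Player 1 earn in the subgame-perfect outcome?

Work backward from Player 2's decision.
- A: Player 2 compares 4, 4, 0, 7 and picks Z; Player 1 would get 1.
- B: Player 2 compares 3, 3, 1, 6 and picks Z; Player 1 would get 7.
- C: Player 2 compares 3, 5, 2, 4 and picks X; Player 1 would get 6.
- D: Player 2 compares 6, 4, 7, 2 and picks Y; Player 1 would get 6.
Among 1, 7, 6, 6, the best is 7 at B. Subgame-perfect outcome: (B, Z) with payoffs (7, 6).

7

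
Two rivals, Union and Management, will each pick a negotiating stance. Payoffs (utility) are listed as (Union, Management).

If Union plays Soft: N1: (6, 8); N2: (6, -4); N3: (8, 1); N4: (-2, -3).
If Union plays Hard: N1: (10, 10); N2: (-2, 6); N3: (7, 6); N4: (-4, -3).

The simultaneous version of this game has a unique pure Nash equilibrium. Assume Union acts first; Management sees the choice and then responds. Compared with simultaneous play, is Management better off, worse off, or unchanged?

Management best-responds to each possible Union move:
- Soft: BR = N1, leader payoff 6.
- Hard: BR = N1, leader payoff 10.
Union's induced payoffs are 6, 10, so Union commits to Hard. Subgame-perfect outcome: (Hard, N1) with payoffs (10, 10).
For the simultaneous game, intersect best replies.
Union's best replies: N1→Hard; N2→Soft; N3→Soft; N4→Soft.
Management's best replies: Soft→N1; Hard→N1.
The unique mutual best reply is (Hard, N1), giving (10, 10).
Management earns 10 sequentially versus 10 at the Nash outcome: unchanged.

unchanged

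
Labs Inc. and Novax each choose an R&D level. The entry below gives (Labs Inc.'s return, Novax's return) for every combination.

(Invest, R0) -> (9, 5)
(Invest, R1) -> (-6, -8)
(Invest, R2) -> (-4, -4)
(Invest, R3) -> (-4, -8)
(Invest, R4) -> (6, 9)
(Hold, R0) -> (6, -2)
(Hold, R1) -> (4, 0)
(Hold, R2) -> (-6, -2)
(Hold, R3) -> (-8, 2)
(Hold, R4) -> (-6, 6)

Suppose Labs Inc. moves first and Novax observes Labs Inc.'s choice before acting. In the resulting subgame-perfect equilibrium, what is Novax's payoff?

Backward induction with Labs Inc. moving first.
- Invest → Novax plays R4 (best of 5, -8, -4, -8, 9); Labs Inc. gets 6.
- Hold → Novax plays R4 (best of -2, 0, -2, 2, 6); Labs Inc. gets -6.
Among 6, -6, the best is 6 at Invest. Subgame-perfect outcome: (Invest, R4) with payoffs (6, 9).

9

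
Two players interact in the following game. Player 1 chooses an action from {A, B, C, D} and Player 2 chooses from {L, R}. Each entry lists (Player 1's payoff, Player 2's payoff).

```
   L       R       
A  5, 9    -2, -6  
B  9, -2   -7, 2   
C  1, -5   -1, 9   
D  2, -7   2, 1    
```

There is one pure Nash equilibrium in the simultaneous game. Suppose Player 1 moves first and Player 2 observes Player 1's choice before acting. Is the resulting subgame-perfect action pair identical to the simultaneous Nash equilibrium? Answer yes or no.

no

Player 2 best-responds to each possible Player 1 move:
- A: Player 2 compares 9, -6 and picks L; Player 1 would get 5.
- B: Player 2 compares -2, 2 and picks R; Player 1 would get -7.
- C: Player 2 compares -5, 9 and picks R; Player 1 would get -1.
- D: Player 2 compares -7, 1 and picks R; Player 1 would get 2.
Among 5, -7, -1, 2, the best is 5 at A. Subgame-perfect outcome: (A, L) with payoffs (5, 9).
Under simultaneous play:
Player 1's best replies: L→B; R→D.
Player 2's best replies: A→L; B→R; C→R; D→R.
Only (D, R) has each player best-responding; Nash payoffs (2, 1).
Sequential outcome (A, L) differs from the Nash profile (D, R).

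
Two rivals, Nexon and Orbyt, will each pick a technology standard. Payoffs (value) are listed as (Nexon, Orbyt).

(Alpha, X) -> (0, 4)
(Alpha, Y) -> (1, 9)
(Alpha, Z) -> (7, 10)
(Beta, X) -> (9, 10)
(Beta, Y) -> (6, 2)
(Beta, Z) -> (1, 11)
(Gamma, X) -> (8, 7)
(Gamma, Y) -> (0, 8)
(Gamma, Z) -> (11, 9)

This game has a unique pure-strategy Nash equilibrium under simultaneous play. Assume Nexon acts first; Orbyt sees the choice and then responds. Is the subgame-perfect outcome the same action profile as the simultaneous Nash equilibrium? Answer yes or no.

Work backward from Orbyt's decision.
- Alpha: Orbyt compares 4, 9, 10 and picks Z; Nexon would get 7.
- Beta: Orbyt compares 10, 2, 11 and picks Z; Nexon would get 1.
- Gamma: Orbyt compares 7, 8, 9 and picks Z; Nexon would get 11.
Among 7, 1, 11, the best is 11 at Gamma. Subgame-perfect outcome: (Gamma, Z) with payoffs (11, 9).
Under simultaneous play:
Nexon's best replies: X→Beta; Y→Beta; Z→Gamma.
Orbyt's best replies: Alpha→Z; Beta→Z; Gamma→Z.
Only (Gamma, Z) has each player best-responding; Nash payoffs (11, 9).
Sequential outcome (Gamma, Z) coincides with the Nash profile (Gamma, Z).

yes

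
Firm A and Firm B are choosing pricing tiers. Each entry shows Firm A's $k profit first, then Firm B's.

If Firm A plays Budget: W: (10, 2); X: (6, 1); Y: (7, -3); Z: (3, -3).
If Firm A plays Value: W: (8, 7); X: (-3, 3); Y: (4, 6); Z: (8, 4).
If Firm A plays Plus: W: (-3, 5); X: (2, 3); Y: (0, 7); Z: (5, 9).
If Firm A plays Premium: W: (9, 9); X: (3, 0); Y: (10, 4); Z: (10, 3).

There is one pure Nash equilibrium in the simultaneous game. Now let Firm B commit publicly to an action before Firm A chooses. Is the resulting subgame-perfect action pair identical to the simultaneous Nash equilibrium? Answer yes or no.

Firm A best-responds to each possible Firm B move:
- W: Firm A compares 10, 8, -3, 9 and picks Budget; Firm B would get 2.
- X: Firm A compares 6, -3, 2, 3 and picks Budget; Firm B would get 1.
- Y: Firm A compares 7, 4, 0, 10 and picks Premium; Firm B would get 4.
- Z: Firm A compares 3, 8, 5, 10 and picks Premium; Firm B would get 3.
Maximizing over 2, 1, 4, 3, Firm B chooses Y. Subgame-perfect outcome: (Premium, Y) with payoffs (10, 4).
Now find the simultaneous Nash equilibrium.
Firm A's best replies: W→Budget; X→Budget; Y→Premium; Z→Premium.
Firm B's best replies: Budget→W; Value→W; Plus→Z; Premium→W.
The unique mutual best reply is (Budget, W), giving (10, 2).
Sequential outcome (Premium, Y) differs from the Nash profile (Budget, W).

no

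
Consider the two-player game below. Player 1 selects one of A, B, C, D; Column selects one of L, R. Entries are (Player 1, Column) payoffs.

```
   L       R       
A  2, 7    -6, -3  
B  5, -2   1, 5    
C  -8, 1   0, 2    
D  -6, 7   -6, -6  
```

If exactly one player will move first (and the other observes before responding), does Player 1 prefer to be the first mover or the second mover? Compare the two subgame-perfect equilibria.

first

If Player 1 leads: Column's best replies are A→L, B→R, C→R, D→L; Player 1's induced payoffs 2, 1, 0, -6; outcome (A, L), payoffs (2, 7).
If Column leads: Player 1's best replies are L→B, R→B; Column's induced payoffs -2, 5; outcome (B, R), payoffs (1, 5).
Player 1 gets 2 moving first and 1 moving second, so Player 1 prefers to move first.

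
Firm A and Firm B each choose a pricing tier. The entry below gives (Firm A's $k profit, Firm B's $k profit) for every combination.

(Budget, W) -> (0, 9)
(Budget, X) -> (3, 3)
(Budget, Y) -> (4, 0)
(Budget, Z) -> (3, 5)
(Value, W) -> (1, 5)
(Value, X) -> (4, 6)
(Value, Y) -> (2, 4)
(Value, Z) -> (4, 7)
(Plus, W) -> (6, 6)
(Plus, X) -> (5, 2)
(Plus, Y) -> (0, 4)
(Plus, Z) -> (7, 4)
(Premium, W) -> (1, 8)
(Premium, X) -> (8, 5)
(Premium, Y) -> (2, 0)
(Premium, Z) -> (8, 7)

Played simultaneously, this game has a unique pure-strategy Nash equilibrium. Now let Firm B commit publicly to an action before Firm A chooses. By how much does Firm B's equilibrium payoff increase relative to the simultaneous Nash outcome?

Firm A best-responds to each possible Firm B move:
- W: Firm A compares 0, 1, 6, 1 and picks Plus; Firm B would get 6.
- X: Firm A compares 3, 4, 5, 8 and picks Premium; Firm B would get 5.
- Y: Firm A compares 4, 2, 0, 2 and picks Budget; Firm B would get 0.
- Z: Firm A compares 3, 4, 7, 8 and picks Premium; Firm B would get 7.
Among 6, 5, 0, 7, the best is 7 at Z. Subgame-perfect outcome: (Premium, Z) with payoffs (8, 7).
Now find the simultaneous Nash equilibrium.
Firm A's best replies: W→Plus; X→Premium; Y→Budget; Z→Premium.
Firm B's best replies: Budget→W; Value→Z; Plus→W; Premium→W.
The unique mutual best reply is (Plus, W), giving (6, 6).
Firm B's commitment gain: 7 − 6 = 1.

1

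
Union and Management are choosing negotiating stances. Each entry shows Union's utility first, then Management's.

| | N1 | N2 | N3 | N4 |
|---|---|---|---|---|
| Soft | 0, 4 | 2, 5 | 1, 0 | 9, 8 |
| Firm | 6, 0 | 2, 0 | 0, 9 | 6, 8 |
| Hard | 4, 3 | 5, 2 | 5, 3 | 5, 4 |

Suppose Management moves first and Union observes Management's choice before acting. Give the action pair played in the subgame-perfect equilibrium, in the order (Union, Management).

Solve by backward induction (Management leads).
- N1 → Union plays Firm (best of 0, 6, 4); Management gets 0.
- N2 → Union plays Hard (best of 2, 2, 5); Management gets 2.
- N3 → Union plays Hard (best of 1, 0, 5); Management gets 3.
- N4 → Union plays Soft (best of 9, 6, 5); Management gets 8.
Among 0, 2, 3, 8, the best is 8 at N4. Subgame-perfect outcome: (Soft, N4) with payoffs (9, 8).

(Soft, N4)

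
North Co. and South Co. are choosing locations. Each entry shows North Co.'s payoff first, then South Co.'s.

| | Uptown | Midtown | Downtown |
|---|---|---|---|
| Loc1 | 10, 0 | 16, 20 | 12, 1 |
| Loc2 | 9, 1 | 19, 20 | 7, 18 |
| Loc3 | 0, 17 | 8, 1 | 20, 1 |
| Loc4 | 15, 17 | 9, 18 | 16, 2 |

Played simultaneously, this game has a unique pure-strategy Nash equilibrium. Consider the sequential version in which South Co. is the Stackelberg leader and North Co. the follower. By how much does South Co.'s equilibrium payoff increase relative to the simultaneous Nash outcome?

Backward induction with South Co. moving first.
- Uptown: North Co. compares 10, 9, 0, 15 and picks Loc4; South Co. would get 17.
- Midtown: North Co. compares 16, 19, 8, 9 and picks Loc2; South Co. would get 20.
- Downtown: North Co. compares 12, 7, 20, 16 and picks Loc3; South Co. would get 1.
Maximizing over 17, 20, 1, South Co. chooses Midtown. Subgame-perfect outcome: (Loc2, Midtown) with payoffs (19, 20).
For the simultaneous game, intersect best replies.
North Co.'s best replies: Uptown→Loc4; Midtown→Loc2; Downtown→Loc3.
South Co.'s best replies: Loc1→Midtown; Loc2→Midtown; Loc3→Uptown; Loc4→Midtown.
The unique mutual best reply is (Loc2, Midtown), giving (19, 20).
South Co.'s commitment gain: 20 − 20 = 0.

0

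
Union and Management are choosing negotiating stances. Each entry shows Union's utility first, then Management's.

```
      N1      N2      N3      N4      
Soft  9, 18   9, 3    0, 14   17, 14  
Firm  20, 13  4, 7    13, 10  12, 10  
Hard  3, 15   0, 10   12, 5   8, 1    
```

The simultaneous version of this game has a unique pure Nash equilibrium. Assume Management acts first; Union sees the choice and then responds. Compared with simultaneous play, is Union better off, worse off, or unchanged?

worse off

Union best-responds to each possible Management move:
- N1 → Union plays Firm (best of 9, 20, 3); Management gets 13.
- N2 → Union plays Soft (best of 9, 4, 0); Management gets 3.
- N3 → Union plays Firm (best of 0, 13, 12); Management gets 10.
- N4 → Union plays Soft (best of 17, 12, 8); Management gets 14.
Among 13, 3, 10, 14, the best is 14 at N4. Subgame-perfect outcome: (Soft, N4) with payoffs (17, 14).
Now find the simultaneous Nash equilibrium.
Union's best replies: N1→Firm; N2→Soft; N3→Firm; N4→Soft.
Management's best replies: Soft→N1; Firm→N1; Hard→N1.
The unique mutual best reply is (Firm, N1), giving (20, 13).
Union earns 17 sequentially versus 20 at the Nash outcome: worse off.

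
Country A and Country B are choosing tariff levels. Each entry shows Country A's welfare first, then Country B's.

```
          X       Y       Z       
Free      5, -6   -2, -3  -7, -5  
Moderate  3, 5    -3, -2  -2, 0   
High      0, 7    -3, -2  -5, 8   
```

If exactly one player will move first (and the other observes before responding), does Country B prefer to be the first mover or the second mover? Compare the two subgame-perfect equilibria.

If Country A leads: Country B's best replies are Free→Y, Moderate→X, High→Z; Country A's induced payoffs -2, 3, -5; outcome (Moderate, X), payoffs (3, 5).
If Country B leads: Country A's best replies are X→Free, Y→Free, Z→Moderate; Country B's induced payoffs -6, -3, 0; outcome (Moderate, Z), payoffs (-2, 0).
Country B gets 0 moving first and 5 moving second, so Country B prefers to move second.

second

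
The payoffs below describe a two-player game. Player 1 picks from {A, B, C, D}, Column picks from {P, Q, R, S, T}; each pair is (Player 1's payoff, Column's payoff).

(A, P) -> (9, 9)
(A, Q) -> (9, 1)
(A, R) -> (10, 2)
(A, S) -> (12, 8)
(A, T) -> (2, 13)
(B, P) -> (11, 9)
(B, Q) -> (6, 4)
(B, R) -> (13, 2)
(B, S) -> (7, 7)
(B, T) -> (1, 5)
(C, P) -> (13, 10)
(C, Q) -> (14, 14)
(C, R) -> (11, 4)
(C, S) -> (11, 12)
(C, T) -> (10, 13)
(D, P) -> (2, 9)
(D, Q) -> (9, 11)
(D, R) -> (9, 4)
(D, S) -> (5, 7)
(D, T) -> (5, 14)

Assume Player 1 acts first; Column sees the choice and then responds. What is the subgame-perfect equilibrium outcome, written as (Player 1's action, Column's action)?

(C, Q)

Solve by backward induction (Player 1 leads).
- A: Column compares 9, 1, 2, 8, 13 and picks T; Player 1 would get 2.
- B: Column compares 9, 4, 2, 7, 5 and picks P; Player 1 would get 11.
- C: Column compares 10, 14, 4, 12, 13 and picks Q; Player 1 would get 14.
- D: Column compares 9, 11, 4, 7, 14 and picks T; Player 1 would get 5.
Maximizing over 2, 11, 14, 5, Player 1 chooses C. Subgame-perfect outcome: (C, Q) with payoffs (14, 14).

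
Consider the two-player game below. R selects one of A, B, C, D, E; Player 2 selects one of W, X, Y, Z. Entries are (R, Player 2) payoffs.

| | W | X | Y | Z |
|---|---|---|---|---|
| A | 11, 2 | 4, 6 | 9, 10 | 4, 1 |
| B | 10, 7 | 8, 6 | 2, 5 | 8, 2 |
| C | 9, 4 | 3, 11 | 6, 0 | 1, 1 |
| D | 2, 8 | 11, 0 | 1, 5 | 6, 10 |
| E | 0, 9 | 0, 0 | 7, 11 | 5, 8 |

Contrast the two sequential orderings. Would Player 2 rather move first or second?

first

If R leads: Player 2's best replies are A→Y, B→W, C→X, D→Z, E→Y; R's induced payoffs 9, 10, 3, 6, 7; outcome (B, W), payoffs (10, 7).
If Player 2 leads: R's best replies are W→A, X→D, Y→A, Z→B; Player 2's induced payoffs 2, 0, 10, 2; outcome (A, Y), payoffs (9, 10).
Player 2 gets 10 moving first and 7 moving second, so Player 2 prefers to move first.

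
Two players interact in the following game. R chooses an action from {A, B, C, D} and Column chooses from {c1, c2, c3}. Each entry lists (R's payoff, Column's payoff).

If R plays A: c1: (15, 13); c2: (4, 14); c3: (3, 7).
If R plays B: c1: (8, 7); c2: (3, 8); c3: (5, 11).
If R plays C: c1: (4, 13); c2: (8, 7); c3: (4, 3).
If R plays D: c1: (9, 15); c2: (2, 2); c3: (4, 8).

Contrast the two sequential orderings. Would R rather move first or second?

If R leads: Column's best replies are A→c2, B→c3, C→c1, D→c1; R's induced payoffs 4, 5, 4, 9; outcome (D, c1), payoffs (9, 15).
If Column leads: R's best replies are c1→A, c2→C, c3→B; Column's induced payoffs 13, 7, 11; outcome (A, c1), payoffs (15, 13).
R gets 9 moving first and 15 moving second, so R prefers to move second.

second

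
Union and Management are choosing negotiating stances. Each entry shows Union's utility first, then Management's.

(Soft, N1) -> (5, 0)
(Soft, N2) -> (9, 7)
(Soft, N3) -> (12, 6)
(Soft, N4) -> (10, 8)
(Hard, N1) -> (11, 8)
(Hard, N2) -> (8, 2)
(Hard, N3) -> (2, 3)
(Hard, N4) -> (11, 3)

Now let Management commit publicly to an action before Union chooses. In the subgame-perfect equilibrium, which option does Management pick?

Work backward from Union's decision.
- N1 → Union plays Hard (best of 5, 11); Management gets 8.
- N2 → Union plays Soft (best of 9, 8); Management gets 7.
- N3 → Union plays Soft (best of 12, 2); Management gets 6.
- N4 → Union plays Hard (best of 10, 11); Management gets 3.
Among 8, 7, 6, 3, the best is 8 at N1. Subgame-perfect outcome: (Hard, N1) with payoffs (11, 8).

N1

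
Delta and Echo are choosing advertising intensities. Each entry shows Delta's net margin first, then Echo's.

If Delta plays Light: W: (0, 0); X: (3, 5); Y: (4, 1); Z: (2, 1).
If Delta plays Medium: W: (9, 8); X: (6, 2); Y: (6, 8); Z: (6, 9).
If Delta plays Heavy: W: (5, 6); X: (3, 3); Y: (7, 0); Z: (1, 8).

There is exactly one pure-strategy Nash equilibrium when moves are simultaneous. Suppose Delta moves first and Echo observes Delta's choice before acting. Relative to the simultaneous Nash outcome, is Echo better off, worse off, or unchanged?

unchanged

Solve by backward induction (Delta leads).
- Light: BR = X, leader payoff 3.
- Medium: BR = Z, leader payoff 6.
- Heavy: BR = Z, leader payoff 1.
Maximizing over 3, 6, 1, Delta chooses Medium. Subgame-perfect outcome: (Medium, Z) with payoffs (6, 9).
Under simultaneous play:
Delta's best replies: W→Medium; X→Medium; Y→Heavy; Z→Medium.
Echo's best replies: Light→X; Medium→Z; Heavy→Z.
Only (Medium, Z) has each player best-responding; Nash payoffs (6, 9).
Echo earns 9 sequentially versus 9 at the Nash outcome: unchanged.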